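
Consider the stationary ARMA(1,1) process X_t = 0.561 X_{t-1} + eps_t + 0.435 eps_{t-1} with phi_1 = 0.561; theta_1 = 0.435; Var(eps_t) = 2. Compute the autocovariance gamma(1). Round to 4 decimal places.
\gamma(1) = 3.6162

Multiply the model equation by X_{t-k} and take expectations. With theta_0 = psi_0 = 1 and psi_j the MA(infinity) weights, this gives
  gamma(k) - sum_i phi_i gamma(k-i) = c_k,
  c_k = sigma^2 * sum_{j=k..q} theta_j psi_{j-k}   (c_k = 0 for k > q),
using gamma(-m) = gamma(m).
psi-weights needed (psi_j = theta_j + sum_i phi_i psi_{j-i}):
  psi_1 = theta_1 + phi_1 = 0.435 + (0.561) = 0.996
Right-hand sides:
  c_0 = sigma^2 (1 + theta_1 psi_1) = 2 * (1 + (0.435)(0.996)) = 2 * 1.43326 = 2.86652
  c_1 = sigma^2 theta_1 = 2 * (0.435) = 0.87
  c_2 = 0
Equations for k = 0 and k = 1 (AR order 1):
  gamma(0) = phi_1 gamma(1) + c_0
  gamma(1) = phi_1 gamma(0) + c_1
Substituting the second into the first: gamma(0) (1 - phi_1^2) = c_0 + phi_1 c_1, so
  gamma(0) = (c_0 + phi_1 c_1) / (1 - phi_1^2) = (2.86652 + (0.561)(0.87)) / (1 - (0.561)^2) = 3.35459 / 0.685279 = 4.895218.
  gamma(1) = phi_1 gamma(0) + c_1 = (0.561)(4.895218) + (0.87) = 3.616217.
Therefore gamma(1) = 3.6162 (to 4 decimal places).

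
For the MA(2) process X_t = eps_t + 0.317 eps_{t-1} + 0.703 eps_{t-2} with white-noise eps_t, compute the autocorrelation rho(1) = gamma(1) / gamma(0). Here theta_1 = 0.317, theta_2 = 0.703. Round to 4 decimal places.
\rho(1) = 0.3385

For an MA(q) process with theta_0 = 1, the autocovariance is
  gamma(k) = sigma^2 * sum_{i=0..q-k} theta_i * theta_{i+k},
and rho(k) = gamma(k) / gamma(0). Sigma^2 cancels.
  numerator   = (1)*(0.317) + (0.317)*(0.703) = 0.539851.
  denominator = (1)^2 + (0.317)^2 + (0.703)^2 = 1.594698.
  rho(1) = 0.539851 / 1.594698 = 0.3385.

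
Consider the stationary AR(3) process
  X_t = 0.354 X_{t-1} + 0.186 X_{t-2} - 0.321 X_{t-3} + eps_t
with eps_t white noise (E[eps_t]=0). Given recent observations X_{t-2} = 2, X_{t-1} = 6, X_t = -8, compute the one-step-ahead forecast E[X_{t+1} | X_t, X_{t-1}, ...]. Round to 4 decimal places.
E[X_{t+1} \mid \mathcal F_t] = -2.3580

For an AR(p) model X_t = c + sum_i phi_i X_{t-i} + eps_t, the
one-step-ahead conditional mean is
  E[X_{t+1} | X_t, ...] = c + sum_i phi_i X_{t+1-i}.
Substitute known values:
  E[X_{t+1} | ...] = (0.354) * (-8) + (0.186) * (6) + (-0.321) * (2)
                   = -2.3580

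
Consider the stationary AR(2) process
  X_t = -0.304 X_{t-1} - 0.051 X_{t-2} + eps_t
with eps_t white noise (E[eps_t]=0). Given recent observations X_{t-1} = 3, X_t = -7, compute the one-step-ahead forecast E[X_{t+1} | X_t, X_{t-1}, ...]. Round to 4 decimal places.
E[X_{t+1} \mid \mathcal F_t] = 1.9750

For an AR(p) model X_t = c + sum_i phi_i X_{t-i} + eps_t, the
one-step-ahead conditional mean is
  E[X_{t+1} | X_t, ...] = c + sum_i phi_i X_{t+1-i}.
Substitute known values:
  E[X_{t+1} | ...] = (-0.304) * (-7) + (-0.051) * (3)
                   = 1.9750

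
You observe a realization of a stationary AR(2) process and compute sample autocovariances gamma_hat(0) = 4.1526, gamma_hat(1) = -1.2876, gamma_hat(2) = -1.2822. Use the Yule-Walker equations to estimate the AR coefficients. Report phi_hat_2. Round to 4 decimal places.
\hat\phi_{2} = -0.4480

The Yule-Walker equations for an AR(p) process read, in matrix form,
  Gamma_p phi = r_p,   with   (Gamma_p)_{ij} = gamma(|i - j|),
                       (r_p)_i = gamma(i),   i,j = 1..p.
Substitute the sample gammas (Toeplitz matrix and right-hand side of size 2):
  Gamma_p = [[4.1526, -1.2876], [-1.2876, 4.1526]]
  r_p     = [-1.2876, -1.2822]
Written out:
  4.1526 phi_1 - 1.2876 phi_2 = -1.2876
  -1.2876 phi_1 + 4.1526 phi_2 = -1.2822
Solve by Cramer's rule:
  det = gamma(0)^2 - gamma(1)^2 = (4.1526)^2 - (-1.2876)^2 = 17.24408676 - 1.65791376 = 15.586173
  phi_hat_1 = [gamma(1) gamma(0) - gamma(1) gamma(2)] / det = [(-1.2876)(4.1526) - (-1.2876)(-1.2822)] / 15.586173 = -6.99784848 / 15.586173 = -0.449
  phi_hat_2 = [gamma(0) gamma(2) - gamma(1)^2] / det = [(4.1526)(-1.2822) - (-1.2876)^2] / 15.586173 = -6.98237748 / 15.586173 = -0.448
So phi_hat = [-0.4490, -0.4480].
Therefore phi_hat_2 = -0.4480.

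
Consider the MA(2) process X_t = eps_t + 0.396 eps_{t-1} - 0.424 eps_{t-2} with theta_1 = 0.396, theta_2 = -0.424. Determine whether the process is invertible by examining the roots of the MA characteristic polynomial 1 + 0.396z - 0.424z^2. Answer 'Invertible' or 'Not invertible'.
\text{Invertible}

The MA(q) characteristic polynomial is P(z) = 1 + 0.396z - 0.424z^2.
Invertibility requires all roots to lie outside the unit circle, i.e. |z| > 1 for every root.
Set 1 + (0.396) z + (-0.424) z^2 = 0, i.e. a z^2 + b z + c = 0 with a = -0.424, b = 0.396, c = 1.
Discriminant D = b^2 - 4ac = (0.396)^2 - 4*(-0.424)*1 = 0.156816 - (-1.696) = 1.852816.
D >= 0, so the roots are real: z = (-b +/- sqrt(D)) / (2a) = (-0.396 +/- 1.361182) / (-0.848).
  z_1 = (-0.396 + 1.361182) / (-0.848) = -1.1382,   |z_1| = 1.1382.
  z_2 = (-0.396 - 1.361182) / (-0.848) = 2.0721,   |z_2| = 2.0721.
Moduli of all roots: 1.1382, 2.0721.
All moduli strictly greater than 1? Yes.
Verdict: Invertible.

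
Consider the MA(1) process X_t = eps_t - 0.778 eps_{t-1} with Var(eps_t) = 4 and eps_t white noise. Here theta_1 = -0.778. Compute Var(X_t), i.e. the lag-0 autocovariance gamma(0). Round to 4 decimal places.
\gamma(0) = 6.4211

For an MA(q) process X_t = eps_t + sum_i theta_i eps_{t-i} with
Var(eps_t) = sigma^2, the variance is
  gamma(0) = sigma^2 * (1 + sum_i theta_i^2).
  sum_i theta_i^2 = (-0.778)^2 = 0.605284.
  gamma(0) = 4 * (1 + 0.605284) = 4 * 1.605284 = 6.421136, which rounds to 6.4211.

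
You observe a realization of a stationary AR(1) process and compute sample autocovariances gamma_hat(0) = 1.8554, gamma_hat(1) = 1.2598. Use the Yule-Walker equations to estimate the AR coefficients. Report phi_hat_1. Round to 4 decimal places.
\hat\phi_{1} = 0.6790

The Yule-Walker equations for an AR(p) process read, in matrix form,
  Gamma_p phi = r_p,   with   (Gamma_p)_{ij} = gamma(|i - j|),
                       (r_p)_i = gamma(i),   i,j = 1..p.
Substitute the sample gammas (Toeplitz matrix and right-hand side of size 1):
  Gamma_p = [[1.8554]]
  r_p     = [1.2598]
With p = 1 this is the single equation gamma(0) phi_1 = gamma(1):
  phi_hat_1 = gamma(1) / gamma(0) = 1.2598 / 1.8554 = 0.6790.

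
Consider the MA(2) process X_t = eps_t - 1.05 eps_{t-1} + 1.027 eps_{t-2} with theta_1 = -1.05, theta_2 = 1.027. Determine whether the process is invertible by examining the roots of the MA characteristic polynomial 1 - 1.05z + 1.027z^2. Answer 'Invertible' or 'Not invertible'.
\text{Not invertible}

The MA(q) characteristic polynomial is P(z) = 1 - 1.05z + 1.027z^2.
Invertibility requires all roots to lie outside the unit circle, i.e. |z| > 1 for every root.
Set 1 + (-1.05) z + (1.027) z^2 = 0, i.e. a z^2 + b z + c = 0 with a = 1.027, b = -1.05, c = 1.
Discriminant D = b^2 - 4ac = (-1.05)^2 - 4*(1.027)*1 = 1.1025 - (4.108) = -3.0055.
D < 0, so the roots are the complex-conjugate pair z = (-b +/- i sqrt(-D)) / (2a) = 0.5112 +/- 0.844i.
For a conjugate pair |z|^2 = z * conj(z) = (product of roots) = c/a = 1/(1.027) = 0.97371, so |z| = sqrt(0.97371) = 0.9868 for both roots.
Moduli of all roots: 0.9868, 0.9868.
All moduli strictly greater than 1? No.
Verdict: Not invertible.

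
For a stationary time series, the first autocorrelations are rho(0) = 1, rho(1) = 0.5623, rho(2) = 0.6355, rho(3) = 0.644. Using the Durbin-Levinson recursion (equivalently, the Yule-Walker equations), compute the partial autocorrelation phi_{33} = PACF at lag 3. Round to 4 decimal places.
\phi_{33} = 0.3571

The PACF at lag k is phi_{kk}, the last component of the solution
to the Yule-Walker system G_k phi = r_k where
  (G_k)_{ij} = rho(|i - j|), (r_k)_i = rho(i), i,j = 1..k.
Equivalently, Durbin-Levinson gives phi_{kk} iteratively:
  phi_{11} = rho(1)
  phi_{kk} = [rho(k) - sum_{j=1..k-1} phi_{k-1,j} rho(k-j)]
            / [1 - sum_{j=1..k-1} phi_{k-1,j} rho(j)],
  phi_{k,j} = phi_{k-1,j} - phi_{kk} phi_{k-1,k-j},  j = 1..k-1.
Step k = 1:
  phi_11 = rho(1) = 0.5623.
Step k = 2:
  phi_22 = [rho(2) - phi_11 rho(1)] / [1 - phi_11 rho(1)] = [0.6355 - (0.5623)(0.5623)] / [1 - (0.5623)(0.5623)]
         = 0.31931871 / 0.68381871 = 0.466964.
  Update: phi_21 = phi_11 - phi_22 phi_11 = 0.5623 - (0.466964)(0.5623) = 0.299726.
Step k = 3:
  phi_33 = [rho(3) - phi_21 rho(2) - phi_22 rho(1)] / [1 - phi_21 rho(1) - phi_22 rho(2)]
    numerator   = 0.644 - (0.299726)(0.6355) - (0.466964)(0.5623) = 0.19095018
    denominator = 1 - (0.299726)(0.5623) - (0.466964)(0.6355) = 0.53470837
  phi_33 = 0.19095018 / 0.53470837 = 0.3571.
Therefore phi_{33} = 0.3571.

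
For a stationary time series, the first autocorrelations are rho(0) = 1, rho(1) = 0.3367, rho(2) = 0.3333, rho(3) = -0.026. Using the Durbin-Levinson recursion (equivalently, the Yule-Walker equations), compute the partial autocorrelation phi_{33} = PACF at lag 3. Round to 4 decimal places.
\phi_{33} = -0.2330

The PACF at lag k is phi_{kk}, the last component of the solution
to the Yule-Walker system G_k phi = r_k where
  (G_k)_{ij} = rho(|i - j|), (r_k)_i = rho(i), i,j = 1..k.
Equivalently, Durbin-Levinson gives phi_{kk} iteratively:
  phi_{11} = rho(1)
  phi_{kk} = [rho(k) - sum_{j=1..k-1} phi_{k-1,j} rho(k-j)]
            / [1 - sum_{j=1..k-1} phi_{k-1,j} rho(j)],
  phi_{k,j} = phi_{k-1,j} - phi_{kk} phi_{k-1,k-j},  j = 1..k-1.
Step k = 1:
  phi_11 = rho(1) = 0.3367.
Step k = 2:
  phi_22 = [rho(2) - phi_11 rho(1)] / [1 - phi_11 rho(1)] = [0.3333 - (0.3367)(0.3367)] / [1 - (0.3367)(0.3367)]
         = 0.21993311 / 0.88663311 = 0.248054.
  Update: phi_21 = phi_11 - phi_22 phi_11 = 0.3367 - (0.248054)(0.3367) = 0.25318.
Step k = 3:
  phi_33 = [rho(3) - phi_21 rho(2) - phi_22 rho(1)] / [1 - phi_21 rho(1) - phi_22 rho(2)]
    numerator   = -0.026 - (0.25318)(0.3333) - (0.248054)(0.3367) = -0.1939048
    denominator = 1 - (0.25318)(0.3367) - (0.248054)(0.3333) = 0.83207777
  phi_33 = -0.1939048 / 0.83207777 = -0.233.
Therefore phi_{33} = -0.2330.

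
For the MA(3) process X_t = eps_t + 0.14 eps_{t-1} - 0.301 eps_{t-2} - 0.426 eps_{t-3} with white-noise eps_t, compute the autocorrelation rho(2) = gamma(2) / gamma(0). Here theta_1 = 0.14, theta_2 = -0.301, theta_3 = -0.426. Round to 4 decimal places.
\rho(2) = -0.2792

For an MA(q) process with theta_0 = 1, the autocovariance is
  gamma(k) = sigma^2 * sum_{i=0..q-k} theta_i * theta_{i+k},
and rho(k) = gamma(k) / gamma(0). Sigma^2 cancels.
  numerator   = (1)*(-0.301) + (0.14)*(-0.426) = -0.36064.
  denominator = (1)^2 + (0.14)^2 + (-0.301)^2 + (-0.426)^2 = 1.291677.
  rho(2) = -0.36064 / 1.291677 = -0.2792.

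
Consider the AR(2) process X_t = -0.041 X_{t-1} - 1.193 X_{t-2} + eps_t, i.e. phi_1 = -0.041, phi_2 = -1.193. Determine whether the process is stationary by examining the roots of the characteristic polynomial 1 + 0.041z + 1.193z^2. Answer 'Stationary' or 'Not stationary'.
\text{Not stationary}

The AR(p) characteristic polynomial is P(z) = 1 + 0.041z + 1.193z^2.
Stationarity requires all roots to lie outside the unit circle, i.e. |z| > 1 for every root.
Set 1 + (0.041) z + (1.193) z^2 = 0, i.e. a z^2 + b z + c = 0 with a = 1.193, b = 0.041, c = 1.
Discriminant D = b^2 - 4ac = (0.041)^2 - 4*(1.193)*1 = 0.001681 - (4.772) = -4.770319.
D < 0, so the roots are the complex-conjugate pair z = (-b +/- i sqrt(-D)) / (2a) = -0.0172 +/- 0.9154i.
For a conjugate pair |z|^2 = z * conj(z) = (product of roots) = c/a = 1/(1.193) = 0.838223, so |z| = sqrt(0.838223) = 0.9155 for both roots.
Moduli of all roots: 0.9155, 0.9155.
All moduli strictly greater than 1? No.
Verdict: Not stationary.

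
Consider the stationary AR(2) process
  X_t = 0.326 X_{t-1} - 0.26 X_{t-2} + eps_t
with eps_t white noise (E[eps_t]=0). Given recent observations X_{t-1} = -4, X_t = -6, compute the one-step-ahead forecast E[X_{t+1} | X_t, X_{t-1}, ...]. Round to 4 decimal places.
E[X_{t+1} \mid \mathcal F_t] = -0.9160

For an AR(p) model X_t = c + sum_i phi_i X_{t-i} + eps_t, the
one-step-ahead conditional mean is
  E[X_{t+1} | X_t, ...] = c + sum_i phi_i X_{t+1-i}.
Substitute known values:
  E[X_{t+1} | ...] = (0.326) * (-6) + (-0.26) * (-4)
                   = -0.9160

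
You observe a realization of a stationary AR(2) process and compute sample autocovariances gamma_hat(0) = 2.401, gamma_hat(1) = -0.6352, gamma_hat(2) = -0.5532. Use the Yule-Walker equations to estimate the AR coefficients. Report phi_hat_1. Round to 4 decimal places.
\hat\phi_{1} = -0.3500

The Yule-Walker equations for an AR(p) process read, in matrix form,
  Gamma_p phi = r_p,   with   (Gamma_p)_{ij} = gamma(|i - j|),
                       (r_p)_i = gamma(i),   i,j = 1..p.
Substitute the sample gammas (Toeplitz matrix and right-hand side of size 2):
  Gamma_p = [[2.401, -0.6352], [-0.6352, 2.401]]
  r_p     = [-0.6352, -0.5532]
Written out:
  2.401 phi_1 - 0.6352 phi_2 = -0.6352
  -0.6352 phi_1 + 2.401 phi_2 = -0.5532
Solve by Cramer's rule:
  det = gamma(0)^2 - gamma(1)^2 = (2.401)^2 - (-0.6352)^2 = 5.764801 - 0.40347904 = 5.36132196
  phi_hat_1 = [gamma(1) gamma(0) - gamma(1) gamma(2)] / det = [(-0.6352)(2.401) - (-0.6352)(-0.5532)] / 5.36132196 = -1.87650784 / 5.36132196 = -0.35
  phi_hat_2 = [gamma(0) gamma(2) - gamma(1)^2] / det = [(2.401)(-0.5532) - (-0.6352)^2] / 5.36132196 = -1.73171224 / 5.36132196 = -0.323
So phi_hat = [-0.3500, -0.3230].
Therefore phi_hat_1 = -0.3500.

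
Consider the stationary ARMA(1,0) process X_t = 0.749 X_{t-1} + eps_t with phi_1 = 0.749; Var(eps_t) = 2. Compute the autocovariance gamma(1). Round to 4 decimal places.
\gamma(1) = 3.4123

Multiply the model equation by X_{t-k} and take expectations. With theta_0 = psi_0 = 1 and psi_j the MA(infinity) weights, this gives
  gamma(k) - sum_i phi_i gamma(k-i) = c_k,
  c_k = sigma^2 * sum_{j=k..q} theta_j psi_{j-k}   (c_k = 0 for k > q),
using gamma(-m) = gamma(m).
Pure AR (q = 0): c_0 = sigma^2 = 2, c_k = 0 for k >= 1.
Equations for k = 0 and k = 1 (AR order 1):
  gamma(0) = phi_1 gamma(1) + c_0
  gamma(1) = phi_1 gamma(0) + c_1
Substituting the second into the first: gamma(0) (1 - phi_1^2) = c_0 + phi_1 c_1, so
  gamma(0) = c_0 / (1 - phi_1^2) = 2 / (1 - (0.749)^2) = 2 / 0.438999 = 4.555819.
  gamma(1) = phi_1 gamma(0) = (0.749)(4.555819) = 3.412308.
Therefore gamma(1) = 3.4123 (to 4 decimal places).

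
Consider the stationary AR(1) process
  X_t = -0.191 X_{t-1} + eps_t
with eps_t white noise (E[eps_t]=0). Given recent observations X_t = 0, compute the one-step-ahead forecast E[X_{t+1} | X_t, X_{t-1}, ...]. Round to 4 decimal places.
E[X_{t+1} \mid \mathcal F_t] = 0.0000

For an AR(p) model X_t = c + sum_i phi_i X_{t-i} + eps_t, the
one-step-ahead conditional mean is
  E[X_{t+1} | X_t, ...] = c + sum_i phi_i X_{t+1-i}.
Substitute known values:
  E[X_{t+1} | ...] = (-0.191) * (0)
                   = 0.0000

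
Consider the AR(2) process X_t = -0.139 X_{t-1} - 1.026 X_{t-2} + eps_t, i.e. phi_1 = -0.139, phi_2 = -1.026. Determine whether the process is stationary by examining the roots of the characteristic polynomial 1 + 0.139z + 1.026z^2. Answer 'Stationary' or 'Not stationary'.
\text{Not stationary}

The AR(p) characteristic polynomial is P(z) = 1 + 0.139z + 1.026z^2.
Stationarity requires all roots to lie outside the unit circle, i.e. |z| > 1 for every root.
Set 1 + (0.139) z + (1.026) z^2 = 0, i.e. a z^2 + b z + c = 0 with a = 1.026, b = 0.139, c = 1.
Discriminant D = b^2 - 4ac = (0.139)^2 - 4*(1.026)*1 = 0.019321 - (4.104) = -4.084679.
D < 0, so the roots are the complex-conjugate pair z = (-b +/- i sqrt(-D)) / (2a) = -0.0677 +/- 0.9849i.
For a conjugate pair |z|^2 = z * conj(z) = (product of roots) = c/a = 1/(1.026) = 0.974659, so |z| = sqrt(0.974659) = 0.9872 for both roots.
Moduli of all roots: 0.9872, 0.9872.
All moduli strictly greater than 1? No.
Verdict: Not stationary.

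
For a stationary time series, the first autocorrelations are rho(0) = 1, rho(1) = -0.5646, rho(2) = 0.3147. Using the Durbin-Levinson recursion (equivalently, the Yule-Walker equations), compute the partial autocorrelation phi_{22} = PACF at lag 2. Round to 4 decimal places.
\phi_{22} = -0.0060

The PACF at lag k is phi_{kk}, the last component of the solution
to the Yule-Walker system G_k phi = r_k where
  (G_k)_{ij} = rho(|i - j|), (r_k)_i = rho(i), i,j = 1..k.
Equivalently, Durbin-Levinson gives phi_{kk} iteratively:
  phi_{11} = rho(1)
  phi_{kk} = [rho(k) - sum_{j=1..k-1} phi_{k-1,j} rho(k-j)]
            / [1 - sum_{j=1..k-1} phi_{k-1,j} rho(j)],
  phi_{k,j} = phi_{k-1,j} - phi_{kk} phi_{k-1,k-j},  j = 1..k-1.
Step k = 1:
  phi_11 = rho(1) = -0.5646.
Step k = 2:
  phi_22 = [rho(2) - phi_11 rho(1)] / [1 - phi_11 rho(1)] = [0.3147 - (-0.5646)(-0.5646)] / [1 - (-0.5646)(-0.5646)]
         = -0.00407316 / 0.68122684 = -0.006.
Therefore phi_{22} = -0.0060.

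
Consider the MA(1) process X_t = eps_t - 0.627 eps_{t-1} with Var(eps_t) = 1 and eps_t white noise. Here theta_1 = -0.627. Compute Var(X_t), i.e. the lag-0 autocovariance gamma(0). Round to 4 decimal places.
\gamma(0) = 1.3931

For an MA(q) process X_t = eps_t + sum_i theta_i eps_{t-i} with
Var(eps_t) = sigma^2, the variance is
  gamma(0) = sigma^2 * (1 + sum_i theta_i^2).
  sum_i theta_i^2 = (-0.627)^2 = 0.393129.
  gamma(0) = 1 * (1 + 0.393129) = 1 * 1.393129 = 1.393129, which rounds to 1.3931.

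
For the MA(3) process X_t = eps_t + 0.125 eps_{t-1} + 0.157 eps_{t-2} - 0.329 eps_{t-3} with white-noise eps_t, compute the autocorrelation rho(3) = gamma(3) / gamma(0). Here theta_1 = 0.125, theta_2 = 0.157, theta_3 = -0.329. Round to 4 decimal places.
\rho(3) = -0.2865

For an MA(q) process with theta_0 = 1, the autocovariance is
  gamma(k) = sigma^2 * sum_{i=0..q-k} theta_i * theta_{i+k},
and rho(k) = gamma(k) / gamma(0). Sigma^2 cancels.
  numerator   = (1)*(-0.329) = -0.329.
  denominator = (1)^2 + (0.125)^2 + (0.157)^2 + (-0.329)^2 = 1.148515.
  rho(3) = -0.329 / 1.148515 = -0.2865.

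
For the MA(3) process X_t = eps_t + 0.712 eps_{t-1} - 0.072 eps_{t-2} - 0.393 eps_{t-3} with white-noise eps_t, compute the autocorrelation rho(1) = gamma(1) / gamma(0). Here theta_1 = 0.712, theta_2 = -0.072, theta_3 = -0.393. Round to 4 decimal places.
\rho(1) = 0.4134

For an MA(q) process with theta_0 = 1, the autocovariance is
  gamma(k) = sigma^2 * sum_{i=0..q-k} theta_i * theta_{i+k},
and rho(k) = gamma(k) / gamma(0). Sigma^2 cancels.
  numerator   = (1)*(0.712) + (0.712)*(-0.072) + (-0.072)*(-0.393) = 0.689032.
  denominator = (1)^2 + (0.712)^2 + (-0.072)^2 + (-0.393)^2 = 1.666577.
  rho(1) = 0.689032 / 1.666577 = 0.4134.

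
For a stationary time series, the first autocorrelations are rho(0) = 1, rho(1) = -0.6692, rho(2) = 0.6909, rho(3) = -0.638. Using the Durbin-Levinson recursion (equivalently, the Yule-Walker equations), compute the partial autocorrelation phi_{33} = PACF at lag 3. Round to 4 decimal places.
\phi_{33} = -0.1900

The PACF at lag k is phi_{kk}, the last component of the solution
to the Yule-Walker system G_k phi = r_k where
  (G_k)_{ij} = rho(|i - j|), (r_k)_i = rho(i), i,j = 1..k.
Equivalently, Durbin-Levinson gives phi_{kk} iteratively:
  phi_{11} = rho(1)
  phi_{kk} = [rho(k) - sum_{j=1..k-1} phi_{k-1,j} rho(k-j)]
            / [1 - sum_{j=1..k-1} phi_{k-1,j} rho(j)],
  phi_{k,j} = phi_{k-1,j} - phi_{kk} phi_{k-1,k-j},  j = 1..k-1.
Step k = 1:
  phi_11 = rho(1) = -0.6692.
Step k = 2:
  phi_22 = [rho(2) - phi_11 rho(1)] / [1 - phi_11 rho(1)] = [0.6909 - (-0.6692)(-0.6692)] / [1 - (-0.6692)(-0.6692)]
         = 0.24307136 / 0.55217136 = 0.44021.
  Update: phi_21 = phi_11 - phi_22 phi_11 = -0.6692 - (0.44021)(-0.6692) = -0.374611.
Step k = 3:
  phi_33 = [rho(3) - phi_21 rho(2) - phi_22 rho(1)] / [1 - phi_21 rho(1) - phi_22 rho(2)]
    numerator   = -0.638 - (-0.374611)(0.6909) - (0.44021)(-0.6692) = -0.0845924
    denominator = 1 - (-0.374611)(-0.6692) - (0.44021)(0.6909) = 0.44516891
  phi_33 = -0.0845924 / 0.44516891 = -0.19.
Therefore phi_{33} = -0.1900.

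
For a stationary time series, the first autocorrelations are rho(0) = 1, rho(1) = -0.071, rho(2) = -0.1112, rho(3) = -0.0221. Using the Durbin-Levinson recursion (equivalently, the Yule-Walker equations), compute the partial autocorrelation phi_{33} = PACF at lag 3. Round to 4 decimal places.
\phi_{33} = -0.0400

The PACF at lag k is phi_{kk}, the last component of the solution
to the Yule-Walker system G_k phi = r_k where
  (G_k)_{ij} = rho(|i - j|), (r_k)_i = rho(i), i,j = 1..k.
Equivalently, Durbin-Levinson gives phi_{kk} iteratively:
  phi_{11} = rho(1)
  phi_{kk} = [rho(k) - sum_{j=1..k-1} phi_{k-1,j} rho(k-j)]
            / [1 - sum_{j=1..k-1} phi_{k-1,j} rho(j)],
  phi_{k,j} = phi_{k-1,j} - phi_{kk} phi_{k-1,k-j},  j = 1..k-1.
Step k = 1:
  phi_11 = rho(1) = -0.071.
Step k = 2:
  phi_22 = [rho(2) - phi_11 rho(1)] / [1 - phi_11 rho(1)] = [-0.1112 - (-0.071)(-0.071)] / [1 - (-0.071)(-0.071)]
         = -0.116241 / 0.994959 = -0.11683.
  Update: phi_21 = phi_11 - phi_22 phi_11 = -0.071 - (-0.11683)(-0.071) = -0.079295.
Step k = 3:
  phi_33 = [rho(3) - phi_21 rho(2) - phi_22 rho(1)] / [1 - phi_21 rho(1) - phi_22 rho(2)]
    numerator   = -0.0221 - (-0.079295)(-0.1112) - (-0.11683)(-0.071) = -0.03921252
    denominator = 1 - (-0.079295)(-0.071) - (-0.11683)(-0.1112) = 0.98137857
  phi_33 = -0.03921252 / 0.98137857 = -0.04.
Therefore phi_{33} = -0.0400.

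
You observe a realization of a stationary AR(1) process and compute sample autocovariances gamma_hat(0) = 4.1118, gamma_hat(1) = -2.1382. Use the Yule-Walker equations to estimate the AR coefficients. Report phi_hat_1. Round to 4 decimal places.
\hat\phi_{1} = -0.5200

The Yule-Walker equations for an AR(p) process read, in matrix form,
  Gamma_p phi = r_p,   with   (Gamma_p)_{ij} = gamma(|i - j|),
                       (r_p)_i = gamma(i),   i,j = 1..p.
Substitute the sample gammas (Toeplitz matrix and right-hand side of size 1):
  Gamma_p = [[4.1118]]
  r_p     = [-2.1382]
With p = 1 this is the single equation gamma(0) phi_1 = gamma(1):
  phi_hat_1 = gamma(1) / gamma(0) = -2.1382 / 4.1118 = -0.5200.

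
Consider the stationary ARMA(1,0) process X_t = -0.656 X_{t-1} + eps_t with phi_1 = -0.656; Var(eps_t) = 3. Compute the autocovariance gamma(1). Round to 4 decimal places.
\gamma(1) = -3.4547

Multiply the model equation by X_{t-k} and take expectations. With theta_0 = psi_0 = 1 and psi_j the MA(infinity) weights, this gives
  gamma(k) - sum_i phi_i gamma(k-i) = c_k,
  c_k = sigma^2 * sum_{j=k..q} theta_j psi_{j-k}   (c_k = 0 for k > q),
using gamma(-m) = gamma(m).
Pure AR (q = 0): c_0 = sigma^2 = 3, c_k = 0 for k >= 1.
Equations for k = 0 and k = 1 (AR order 1):
  gamma(0) = phi_1 gamma(1) + c_0
  gamma(1) = phi_1 gamma(0) + c_1
Substituting the second into the first: gamma(0) (1 - phi_1^2) = c_0 + phi_1 c_1, so
  gamma(0) = c_0 / (1 - phi_1^2) = 3 / (1 - (-0.656)^2) = 3 / 0.569664 = 5.266262.
  gamma(1) = phi_1 gamma(0) = (-0.656)(5.266262) = -3.454668.
Therefore gamma(1) = -3.4547 (to 4 decimal places).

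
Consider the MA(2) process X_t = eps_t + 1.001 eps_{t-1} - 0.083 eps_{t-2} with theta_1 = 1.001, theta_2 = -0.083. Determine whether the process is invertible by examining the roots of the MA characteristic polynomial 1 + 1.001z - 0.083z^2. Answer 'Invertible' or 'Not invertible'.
\text{Not invertible}

The MA(q) characteristic polynomial is P(z) = 1 + 1.001z - 0.083z^2.
Invertibility requires all roots to lie outside the unit circle, i.e. |z| > 1 for every root.
Set 1 + (1.001) z + (-0.083) z^2 = 0, i.e. a z^2 + b z + c = 0 with a = -0.083, b = 1.001, c = 1.
Discriminant D = b^2 - 4ac = (1.001)^2 - 4*(-0.083)*1 = 1.002001 - (-0.332) = 1.334001.
D >= 0, so the roots are real: z = (-b +/- sqrt(D)) / (2a) = (-1.001 +/- 1.15499) / (-0.166).
  z_1 = (-1.001 + 1.15499) / (-0.166) = -0.9276,   |z_1| = 0.9276.
  z_2 = (-1.001 - 1.15499) / (-0.166) = 12.9879,   |z_2| = 12.9879.
Moduli of all roots: 0.9276, 12.9879.
All moduli strictly greater than 1? No.
Verdict: Not invertible.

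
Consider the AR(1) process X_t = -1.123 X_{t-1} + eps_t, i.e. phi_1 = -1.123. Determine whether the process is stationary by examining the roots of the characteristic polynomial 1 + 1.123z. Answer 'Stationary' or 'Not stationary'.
\text{Not stationary}

The AR(p) characteristic polynomial is P(z) = 1 + 1.123z.
Stationarity requires all roots to lie outside the unit circle, i.e. |z| > 1 for every root.
This is linear in z: 1 + (1.123) z = 0  =>  z = -1/(1.123) = -0.890472,  |z| = 0.890472.
Moduli of all roots: 0.8905.
All moduli strictly greater than 1? No.
Verdict: Not stationary.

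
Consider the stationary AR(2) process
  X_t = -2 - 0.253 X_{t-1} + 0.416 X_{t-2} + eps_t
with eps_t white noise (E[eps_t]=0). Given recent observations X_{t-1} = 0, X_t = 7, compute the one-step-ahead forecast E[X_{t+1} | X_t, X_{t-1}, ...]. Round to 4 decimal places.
E[X_{t+1} \mid \mathcal F_t] = -3.7710

For an AR(p) model X_t = c + sum_i phi_i X_{t-i} + eps_t, the
one-step-ahead conditional mean is
  E[X_{t+1} | X_t, ...] = c + sum_i phi_i X_{t+1-i}.
Substitute known values:
  E[X_{t+1} | ...] = -2 + (-0.253) * (7) + (0.416) * (0)
                   = -3.7710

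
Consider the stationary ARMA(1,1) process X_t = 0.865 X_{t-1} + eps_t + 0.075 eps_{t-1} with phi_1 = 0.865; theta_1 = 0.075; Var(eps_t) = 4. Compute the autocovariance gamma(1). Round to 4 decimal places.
\gamma(1) = 15.9028

Multiply the model equation by X_{t-k} and take expectations. With theta_0 = psi_0 = 1 and psi_j the MA(infinity) weights, this gives
  gamma(k) - sum_i phi_i gamma(k-i) = c_k,
  c_k = sigma^2 * sum_{j=k..q} theta_j psi_{j-k}   (c_k = 0 for k > q),
using gamma(-m) = gamma(m).
psi-weights needed (psi_j = theta_j + sum_i phi_i psi_{j-i}):
  psi_1 = theta_1 + phi_1 = 0.075 + (0.865) = 0.94
Right-hand sides:
  c_0 = sigma^2 (1 + theta_1 psi_1) = 4 * (1 + (0.075)(0.94)) = 4 * 1.0705 = 4.282
  c_1 = sigma^2 theta_1 = 4 * (0.075) = 0.3
  c_2 = 0
Equations for k = 0 and k = 1 (AR order 1):
  gamma(0) = phi_1 gamma(1) + c_0
  gamma(1) = phi_1 gamma(0) + c_1
Substituting the second into the first: gamma(0) (1 - phi_1^2) = c_0 + phi_1 c_1, so
  gamma(0) = (c_0 + phi_1 c_1) / (1 - phi_1^2) = (4.282 + (0.865)(0.3)) / (1 - (0.865)^2) = 4.5415 / 0.251775 = 18.037931.
  gamma(1) = phi_1 gamma(0) + c_1 = (0.865)(18.037931) + (0.3) = 15.90281.
Therefore gamma(1) = 15.9028 (to 4 decimal places).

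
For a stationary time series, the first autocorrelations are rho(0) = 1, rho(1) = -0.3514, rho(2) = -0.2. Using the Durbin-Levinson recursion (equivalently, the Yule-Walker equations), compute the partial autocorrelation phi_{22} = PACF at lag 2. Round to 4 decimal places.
\phi_{22} = -0.3691

The PACF at lag k is phi_{kk}, the last component of the solution
to the Yule-Walker system G_k phi = r_k where
  (G_k)_{ij} = rho(|i - j|), (r_k)_i = rho(i), i,j = 1..k.
Equivalently, Durbin-Levinson gives phi_{kk} iteratively:
  phi_{11} = rho(1)
  phi_{kk} = [rho(k) - sum_{j=1..k-1} phi_{k-1,j} rho(k-j)]
            / [1 - sum_{j=1..k-1} phi_{k-1,j} rho(j)],
  phi_{k,j} = phi_{k-1,j} - phi_{kk} phi_{k-1,k-j},  j = 1..k-1.
Step k = 1:
  phi_11 = rho(1) = -0.3514.
Step k = 2:
  phi_22 = [rho(2) - phi_11 rho(1)] / [1 - phi_11 rho(1)] = [-0.2 - (-0.3514)(-0.3514)] / [1 - (-0.3514)(-0.3514)]
         = -0.32348196 / 0.87651804 = -0.3691.
Therefore phi_{22} = -0.3691.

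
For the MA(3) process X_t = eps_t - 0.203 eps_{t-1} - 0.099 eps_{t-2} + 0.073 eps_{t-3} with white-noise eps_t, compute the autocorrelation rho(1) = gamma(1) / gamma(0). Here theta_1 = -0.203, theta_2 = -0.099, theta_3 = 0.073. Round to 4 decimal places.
\rho(1) = -0.1800

For an MA(q) process with theta_0 = 1, the autocovariance is
  gamma(k) = sigma^2 * sum_{i=0..q-k} theta_i * theta_{i+k},
and rho(k) = gamma(k) / gamma(0). Sigma^2 cancels.
  numerator   = (1)*(-0.203) + (-0.203)*(-0.099) + (-0.099)*(0.073) = -0.19013.
  denominator = (1)^2 + (-0.203)^2 + (-0.099)^2 + (0.073)^2 = 1.056339.
  rho(1) = -0.19013 / 1.056339 = -0.1800.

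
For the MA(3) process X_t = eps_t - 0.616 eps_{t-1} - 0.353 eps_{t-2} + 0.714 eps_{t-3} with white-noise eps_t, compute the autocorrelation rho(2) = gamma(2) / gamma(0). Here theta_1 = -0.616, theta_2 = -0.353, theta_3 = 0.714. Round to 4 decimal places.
\rho(2) = -0.3937

For an MA(q) process with theta_0 = 1, the autocovariance is
  gamma(k) = sigma^2 * sum_{i=0..q-k} theta_i * theta_{i+k},
and rho(k) = gamma(k) / gamma(0). Sigma^2 cancels.
  numerator   = (1)*(-0.353) + (-0.616)*(0.714) = -0.792824.
  denominator = (1)^2 + (-0.616)^2 + (-0.353)^2 + (0.714)^2 = 2.013861.
  rho(2) = -0.792824 / 2.013861 = -0.3937.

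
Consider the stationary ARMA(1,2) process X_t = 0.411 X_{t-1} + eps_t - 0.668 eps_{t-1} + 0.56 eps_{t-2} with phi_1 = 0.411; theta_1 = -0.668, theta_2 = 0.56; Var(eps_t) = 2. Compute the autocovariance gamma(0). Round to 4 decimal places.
\gamma(0) = 2.6289

Multiply the model equation by X_{t-k} and take expectations. With theta_0 = psi_0 = 1 and psi_j the MA(infinity) weights, this gives
  gamma(k) - sum_i phi_i gamma(k-i) = c_k,
  c_k = sigma^2 * sum_{j=k..q} theta_j psi_{j-k}   (c_k = 0 for k > q),
using gamma(-m) = gamma(m).
psi-weights needed (psi_j = theta_j + sum_i phi_i psi_{j-i}):
  psi_1 = theta_1 + phi_1 = -0.668 + (0.411) = -0.257
  psi_2 = theta_2 + phi_1 psi_1 = 0.56 + (0.411)(-0.257) = 0.454373
Right-hand sides:
  c_0 = sigma^2 (1 + theta_1 psi_1 + theta_2 psi_2) = 2 * (1 + (-0.668)(-0.257) + (0.56)(0.454373)) = 2 * 1.426125 = 2.85225
  c_1 = sigma^2 (theta_1 + theta_2 psi_1) = 2 * (-0.668 + (0.56)(-0.257)) = -1.62384
  c_2 = sigma^2 theta_2 = 2 * (0.56) = 1.12
Equations for k = 0 and k = 1 (AR order 1):
  gamma(0) = phi_1 gamma(1) + c_0
  gamma(1) = phi_1 gamma(0) + c_1
Substituting the second into the first: gamma(0) (1 - phi_1^2) = c_0 + phi_1 c_1, so
  gamma(0) = (c_0 + phi_1 c_1) / (1 - phi_1^2) = (2.85225 + (0.411)(-1.62384)) / (1 - (0.411)^2) = 2.184852 / 0.831079 = 2.628934.
Therefore gamma(0) = 2.6289 (to 4 decimal places).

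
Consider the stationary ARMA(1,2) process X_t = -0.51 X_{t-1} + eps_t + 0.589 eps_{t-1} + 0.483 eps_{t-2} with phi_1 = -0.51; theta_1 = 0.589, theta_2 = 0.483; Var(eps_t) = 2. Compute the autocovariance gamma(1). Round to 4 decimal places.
\gamma(1) = -0.0422

Multiply the model equation by X_{t-k} and take expectations. With theta_0 = psi_0 = 1 and psi_j the MA(infinity) weights, this gives
  gamma(k) - sum_i phi_i gamma(k-i) = c_k,
  c_k = sigma^2 * sum_{j=k..q} theta_j psi_{j-k}   (c_k = 0 for k > q),
using gamma(-m) = gamma(m).
psi-weights needed (psi_j = theta_j + sum_i phi_i psi_{j-i}):
  psi_1 = theta_1 + phi_1 = 0.589 + (-0.51) = 0.079
  psi_2 = theta_2 + phi_1 psi_1 = 0.483 + (-0.51)(0.079) = 0.44271
Right-hand sides:
  c_0 = sigma^2 (1 + theta_1 psi_1 + theta_2 psi_2) = 2 * (1 + (0.589)(0.079) + (0.483)(0.44271)) = 2 * 1.26036 = 2.52072
  c_1 = sigma^2 (theta_1 + theta_2 psi_1) = 2 * (0.589 + (0.483)(0.079)) = 1.254314
  c_2 = sigma^2 theta_2 = 2 * (0.483) = 0.966
Equations for k = 0 and k = 1 (AR order 1):
  gamma(0) = phi_1 gamma(1) + c_0
  gamma(1) = phi_1 gamma(0) + c_1
Substituting the second into the first: gamma(0) (1 - phi_1^2) = c_0 + phi_1 c_1, so
  gamma(0) = (c_0 + phi_1 c_1) / (1 - phi_1^2) = (2.52072 + (-0.51)(1.254314)) / (1 - (-0.51)^2) = 1.88102 / 0.7399 = 2.542262.
  gamma(1) = phi_1 gamma(0) + c_1 = (-0.51)(2.542262) + (1.254314) = -0.04224.
Therefore gamma(1) = -0.0422 (to 4 decimal places).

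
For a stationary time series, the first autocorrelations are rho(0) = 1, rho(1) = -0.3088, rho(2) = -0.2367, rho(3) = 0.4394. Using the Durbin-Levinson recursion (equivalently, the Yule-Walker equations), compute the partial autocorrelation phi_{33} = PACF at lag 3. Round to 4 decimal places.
\phi_{33} = 0.2889

The PACF at lag k is phi_{kk}, the last component of the solution
to the Yule-Walker system G_k phi = r_k where
  (G_k)_{ij} = rho(|i - j|), (r_k)_i = rho(i), i,j = 1..k.
Equivalently, Durbin-Levinson gives phi_{kk} iteratively:
  phi_{11} = rho(1)
  phi_{kk} = [rho(k) - sum_{j=1..k-1} phi_{k-1,j} rho(k-j)]
            / [1 - sum_{j=1..k-1} phi_{k-1,j} rho(j)],
  phi_{k,j} = phi_{k-1,j} - phi_{kk} phi_{k-1,k-j},  j = 1..k-1.
Step k = 1:
  phi_11 = rho(1) = -0.3088.
Step k = 2:
  phi_22 = [rho(2) - phi_11 rho(1)] / [1 - phi_11 rho(1)] = [-0.2367 - (-0.3088)(-0.3088)] / [1 - (-0.3088)(-0.3088)]
         = -0.33205744 / 0.90464256 = -0.367059.
  Update: phi_21 = phi_11 - phi_22 phi_11 = -0.3088 - (-0.367059)(-0.3088) = -0.422148.
Step k = 3:
  phi_33 = [rho(3) - phi_21 rho(2) - phi_22 rho(1)] / [1 - phi_21 rho(1) - phi_22 rho(2)]
    numerator   = 0.4394 - (-0.422148)(-0.2367) - (-0.367059)(-0.3088) = 0.22612969
    denominator = 1 - (-0.422148)(-0.3088) - (-0.367059)(-0.2367) = 0.7827578
  phi_33 = 0.22612969 / 0.7827578 = 0.2889.
Therefore phi_{33} = 0.2889.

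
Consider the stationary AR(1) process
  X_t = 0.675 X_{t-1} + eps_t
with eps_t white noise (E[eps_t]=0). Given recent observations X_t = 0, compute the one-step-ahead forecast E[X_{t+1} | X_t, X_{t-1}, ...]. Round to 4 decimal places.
E[X_{t+1} \mid \mathcal F_t] = 0.0000

For an AR(p) model X_t = c + sum_i phi_i X_{t-i} + eps_t, the
one-step-ahead conditional mean is
  E[X_{t+1} | X_t, ...] = c + sum_i phi_i X_{t+1-i}.
Substitute known values:
  E[X_{t+1} | ...] = (0.675) * (0)
                   = 0.0000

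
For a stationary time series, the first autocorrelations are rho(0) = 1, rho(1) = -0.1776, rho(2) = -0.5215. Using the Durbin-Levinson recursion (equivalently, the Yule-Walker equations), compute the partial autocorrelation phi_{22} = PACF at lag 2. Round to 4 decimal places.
\phi_{22} = -0.5711

The PACF at lag k is phi_{kk}, the last component of the solution
to the Yule-Walker system G_k phi = r_k where
  (G_k)_{ij} = rho(|i - j|), (r_k)_i = rho(i), i,j = 1..k.
Equivalently, Durbin-Levinson gives phi_{kk} iteratively:
  phi_{11} = rho(1)
  phi_{kk} = [rho(k) - sum_{j=1..k-1} phi_{k-1,j} rho(k-j)]
            / [1 - sum_{j=1..k-1} phi_{k-1,j} rho(j)],
  phi_{k,j} = phi_{k-1,j} - phi_{kk} phi_{k-1,k-j},  j = 1..k-1.
Step k = 1:
  phi_11 = rho(1) = -0.1776.
Step k = 2:
  phi_22 = [rho(2) - phi_11 rho(1)] / [1 - phi_11 rho(1)] = [-0.5215 - (-0.1776)(-0.1776)] / [1 - (-0.1776)(-0.1776)]
         = -0.55304176 / 0.96845824 = -0.5711.
Therefore phi_{22} = -0.5711.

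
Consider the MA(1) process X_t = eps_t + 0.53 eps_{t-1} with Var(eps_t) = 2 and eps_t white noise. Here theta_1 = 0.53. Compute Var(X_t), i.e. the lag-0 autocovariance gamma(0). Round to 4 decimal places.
\gamma(0) = 2.5618

For an MA(q) process X_t = eps_t + sum_i theta_i eps_{t-i} with
Var(eps_t) = sigma^2, the variance is
  gamma(0) = sigma^2 * (1 + sum_i theta_i^2).
  sum_i theta_i^2 = (0.53)^2 = 0.2809.
  gamma(0) = 2 * (1 + 0.2809) = 2 * 1.2809 = 2.5618.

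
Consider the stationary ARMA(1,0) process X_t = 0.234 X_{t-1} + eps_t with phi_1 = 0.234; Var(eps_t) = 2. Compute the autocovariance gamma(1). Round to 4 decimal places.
\gamma(1) = 0.4951

Multiply the model equation by X_{t-k} and take expectations. With theta_0 = psi_0 = 1 and psi_j the MA(infinity) weights, this gives
  gamma(k) - sum_i phi_i gamma(k-i) = c_k,
  c_k = sigma^2 * sum_{j=k..q} theta_j psi_{j-k}   (c_k = 0 for k > q),
using gamma(-m) = gamma(m).
Pure AR (q = 0): c_0 = sigma^2 = 2, c_k = 0 for k >= 1.
Equations for k = 0 and k = 1 (AR order 1):
  gamma(0) = phi_1 gamma(1) + c_0
  gamma(1) = phi_1 gamma(0) + c_1
Substituting the second into the first: gamma(0) (1 - phi_1^2) = c_0 + phi_1 c_1, so
  gamma(0) = c_0 / (1 - phi_1^2) = 2 / (1 - (0.234)^2) = 2 / 0.945244 = 2.115856.
  gamma(1) = phi_1 gamma(0) = (0.234)(2.115856) = 0.49511.
Therefore gamma(1) = 0.4951 (to 4 decimal places).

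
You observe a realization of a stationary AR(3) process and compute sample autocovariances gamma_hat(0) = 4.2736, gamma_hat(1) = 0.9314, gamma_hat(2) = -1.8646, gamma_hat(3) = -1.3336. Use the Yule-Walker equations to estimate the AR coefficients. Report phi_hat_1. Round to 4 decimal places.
\hat\phi_{1} = 0.2870

The Yule-Walker equations for an AR(p) process read, in matrix form,
  Gamma_p phi = r_p,   with   (Gamma_p)_{ij} = gamma(|i - j|),
                       (r_p)_i = gamma(i),   i,j = 1..p.
Substitute the sample gammas (Toeplitz matrix and right-hand side of size 3):
  Gamma_p = [[4.2736, 0.9314, -1.8646], [0.9314, 4.2736, 0.9314], [-1.8646, 0.9314, 4.2736]]
  r_p     = [0.9314, -1.8646, -1.3336]
Written out (R1..R3):
  (R1) 4.2736 phi_1 + 0.9314 phi_2 - 1.8646 phi_3 = 0.9314
  (R2) 0.9314 phi_1 + 4.2736 phi_2 + 0.9314 phi_3 = -1.8646
  (R3) -1.8646 phi_1 + 0.9314 phi_2 + 4.2736 phi_3 = -1.3336
Gaussian elimination:
  R2 <- R2 - (0.9314/4.2736) R1 = R2 - (0.217943) R1:  4.070608 phi_2 + 1.337776 phi_3 = -2.067592
  R3 <- R3 - (-1.8646/4.2736) R1 = R3 - (-0.436307) R1:  1.337776 phi_2 + 3.460063 phi_3 = -0.927224
  R3 <- R3 - (1.337776/4.070608) R2 = R3 - (0.328643) R2:  3.020412 phi_3 = -0.247725
Back-substitution:
  phi_hat_3 = -0.247725 / 3.020412 = -0.082017
  phi_hat_2 = (-2.067592 - (1.337776)(-0.082017)) / 4.070608 = -0.480978
  phi_hat_1 = (0.9314 - (0.9314)(-0.480978) - (-1.8646)(-0.082017)) / 4.2736 = 0.286984
So phi_hat = [0.2870, -0.4810, -0.0820].
Therefore phi_hat_1 = 0.2870.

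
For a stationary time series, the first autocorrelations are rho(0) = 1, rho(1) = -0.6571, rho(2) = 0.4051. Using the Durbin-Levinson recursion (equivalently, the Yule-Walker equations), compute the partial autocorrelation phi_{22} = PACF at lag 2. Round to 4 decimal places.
\phi_{22} = -0.0470

The PACF at lag k is phi_{kk}, the last component of the solution
to the Yule-Walker system G_k phi = r_k where
  (G_k)_{ij} = rho(|i - j|), (r_k)_i = rho(i), i,j = 1..k.
Equivalently, Durbin-Levinson gives phi_{kk} iteratively:
  phi_{11} = rho(1)
  phi_{kk} = [rho(k) - sum_{j=1..k-1} phi_{k-1,j} rho(k-j)]
            / [1 - sum_{j=1..k-1} phi_{k-1,j} rho(j)],
  phi_{k,j} = phi_{k-1,j} - phi_{kk} phi_{k-1,k-j},  j = 1..k-1.
Step k = 1:
  phi_11 = rho(1) = -0.6571.
Step k = 2:
  phi_22 = [rho(2) - phi_11 rho(1)] / [1 - phi_11 rho(1)] = [0.4051 - (-0.6571)(-0.6571)] / [1 - (-0.6571)(-0.6571)]
         = -0.02668041 / 0.56821959 = -0.047.
Therefore phi_{22} = -0.0470.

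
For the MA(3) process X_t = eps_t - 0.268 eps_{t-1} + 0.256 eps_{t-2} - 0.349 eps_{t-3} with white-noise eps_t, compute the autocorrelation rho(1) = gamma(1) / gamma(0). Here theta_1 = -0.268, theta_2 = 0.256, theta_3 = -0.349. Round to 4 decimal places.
\rho(1) = -0.3383

For an MA(q) process with theta_0 = 1, the autocovariance is
  gamma(k) = sigma^2 * sum_{i=0..q-k} theta_i * theta_{i+k},
and rho(k) = gamma(k) / gamma(0). Sigma^2 cancels.
  numerator   = (1)*(-0.268) + (-0.268)*(0.256) + (0.256)*(-0.349) = -0.425952.
  denominator = (1)^2 + (-0.268)^2 + (0.256)^2 + (-0.349)^2 = 1.259161.
  rho(1) = -0.425952 / 1.259161 = -0.3383.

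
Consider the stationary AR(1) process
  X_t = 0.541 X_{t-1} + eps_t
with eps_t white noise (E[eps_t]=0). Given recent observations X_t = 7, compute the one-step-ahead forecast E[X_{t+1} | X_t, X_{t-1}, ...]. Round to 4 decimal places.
E[X_{t+1} \mid \mathcal F_t] = 3.7870

For an AR(p) model X_t = c + sum_i phi_i X_{t-i} + eps_t, the
one-step-ahead conditional mean is
  E[X_{t+1} | X_t, ...] = c + sum_i phi_i X_{t+1-i}.
Substitute known values:
  E[X_{t+1} | ...] = (0.541) * (7)
                   = 3.7870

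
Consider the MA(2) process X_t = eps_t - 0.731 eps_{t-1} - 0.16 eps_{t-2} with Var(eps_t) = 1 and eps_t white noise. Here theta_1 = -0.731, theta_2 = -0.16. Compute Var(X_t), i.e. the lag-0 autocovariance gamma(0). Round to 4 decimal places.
\gamma(0) = 1.5600

For an MA(q) process X_t = eps_t + sum_i theta_i eps_{t-i} with
Var(eps_t) = sigma^2, the variance is
  gamma(0) = sigma^2 * (1 + sum_i theta_i^2).
  sum_i theta_i^2 = (-0.731)^2 + (-0.16)^2 = 0.534361 + 0.0256 = 0.559961.
  gamma(0) = 1 * (1 + 0.559961) = 1 * 1.559961 = 1.559961, which rounds to 1.5600.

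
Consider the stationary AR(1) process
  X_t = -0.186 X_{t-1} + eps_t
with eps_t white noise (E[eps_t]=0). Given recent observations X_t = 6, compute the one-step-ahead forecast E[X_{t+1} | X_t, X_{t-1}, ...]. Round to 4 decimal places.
E[X_{t+1} \mid \mathcal F_t] = -1.1160

For an AR(p) model X_t = c + sum_i phi_i X_{t-i} + eps_t, the
one-step-ahead conditional mean is
  E[X_{t+1} | X_t, ...] = c + sum_i phi_i X_{t+1-i}.
Substitute known values:
  E[X_{t+1} | ...] = (-0.186) * (6)
                   = -1.1160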